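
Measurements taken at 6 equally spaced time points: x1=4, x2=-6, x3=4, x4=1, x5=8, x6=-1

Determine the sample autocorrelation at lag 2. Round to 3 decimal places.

Mean x̄ = (4 − 6 + 4 + 1 + 8 − 1)/6 = 1.6667
Deviations from mean: 2.3333, -7.6667, 2.3333, -0.6667, 6.3333, -2.6667
Numerator Σ_{t=1}^{4}(x_t−x̄)(x_{t+2}−x̄) = 27.1111
Denominator Σ(x_t−x̄)² = 117.3333
r_2 = 27.1111 / 117.3333 = 0.231

0.231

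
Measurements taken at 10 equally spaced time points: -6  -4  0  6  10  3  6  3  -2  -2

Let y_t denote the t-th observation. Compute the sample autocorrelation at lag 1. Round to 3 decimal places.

Mean ȳ = (-6 − 4 + 0 + 6 + 10 + 3 + 6 + 3 − 2 − 2)/10 = 1.4000
Numerator Σ_{t=1}^{9}(y_t−ȳ)(y_{t+1}−ȳ) = 115.2400
Denominator Σ(y_t−ȳ)² = 230.4000
r_1 = 115.2400 / 230.4000 = 0.500

0.500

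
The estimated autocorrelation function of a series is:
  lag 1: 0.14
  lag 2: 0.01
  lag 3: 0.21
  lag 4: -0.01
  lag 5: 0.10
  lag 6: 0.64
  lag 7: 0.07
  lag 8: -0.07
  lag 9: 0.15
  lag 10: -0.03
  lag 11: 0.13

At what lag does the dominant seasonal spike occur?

The largest autocorrelation is r_6 = 0.64; the remaining lags stay at or below 0.21.
The dominant spike at lag 6 indicates a seasonal period of 6.

6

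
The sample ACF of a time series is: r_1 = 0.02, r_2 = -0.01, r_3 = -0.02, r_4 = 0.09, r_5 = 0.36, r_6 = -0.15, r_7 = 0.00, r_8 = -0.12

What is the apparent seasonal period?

5

The largest autocorrelation is r_5 = 0.36; the remaining lags stay at or below 0.09.
The dominant spike at lag 5 indicates a seasonal period of 5.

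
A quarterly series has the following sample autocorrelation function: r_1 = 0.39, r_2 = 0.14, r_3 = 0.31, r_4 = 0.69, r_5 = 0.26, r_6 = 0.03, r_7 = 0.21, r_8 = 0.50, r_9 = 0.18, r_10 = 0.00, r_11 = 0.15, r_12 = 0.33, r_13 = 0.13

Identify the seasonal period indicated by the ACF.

4

The largest autocorrelation is r_4 = 0.69, with a weaker echo at lag 8 (0.50); the remaining lags stay at or below 0.39. The elevated value at lag 1 (0.39), dropping to 0.14 at lag 2, reflects decaying short-term dependence rather than seasonality.
The dominant spike at lag 4 indicates a seasonal period of 4.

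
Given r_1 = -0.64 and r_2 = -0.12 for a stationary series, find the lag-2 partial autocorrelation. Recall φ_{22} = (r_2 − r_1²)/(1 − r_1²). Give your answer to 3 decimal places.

-0.897

φ_{22} = (r_2 − r_1²) / (1 − r_1²)
r_1² = (-0.64)² = 0.4096
Numerator = -0.12 − 0.4096 = -0.5296; denominator = 1 − 0.4096 = 0.5904
φ_{22} = -0.5296 / 0.5904 = -0.897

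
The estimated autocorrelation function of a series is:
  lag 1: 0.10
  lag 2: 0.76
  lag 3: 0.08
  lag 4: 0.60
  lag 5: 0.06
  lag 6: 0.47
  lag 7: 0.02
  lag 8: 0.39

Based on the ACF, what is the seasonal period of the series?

The largest autocorrelation is r_2 = 0.76, with weaker echoes at lags 4 (0.60), 6 (0.47) and 8 (0.39); the remaining lags stay at or below 0.10.
The dominant spike at lag 2 indicates a seasonal period of 2.

2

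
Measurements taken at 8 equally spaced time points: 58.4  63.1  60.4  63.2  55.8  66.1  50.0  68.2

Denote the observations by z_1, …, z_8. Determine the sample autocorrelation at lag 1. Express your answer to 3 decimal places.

-0.763

Mean z̄ = (58.4 + 63.1 + 60.4 + 63.2 + 55.8 + 66.1 + 50.0 + 68.2)/8 = 60.6500
Deviations from mean: -2.2500, 2.4500, -0.2500, 2.5500, -4.8500, 5.4500, -10.6500, 7.5500
Σ(z_t−z̄)(z_{t+1}−z̄) = (-5.5125) + (-0.6125) + (-0.6375) + (-12.3675) + (-26.4325) + (-58.0425) + (-80.4075) = -184.0125
Denominator Σ(z_t−z̄)² = 241.2800
r_1 = -184.0125 / 241.2800 = -0.763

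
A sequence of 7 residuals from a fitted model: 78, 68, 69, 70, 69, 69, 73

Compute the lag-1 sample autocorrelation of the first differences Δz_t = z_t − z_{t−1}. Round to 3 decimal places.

-0.086

First differences Δz: -10, 1, 1, -1, 0, 4
Mean of differences = -0.8333
Numerator Σ(Δz_t−Δz̄)(Δz_{t+1}−Δz̄) = -9.8611
Denominator Σ(Δz_t−Δz̄)² = 114.8333
r_1(Δz) = -9.8611 / 114.8333 = -0.086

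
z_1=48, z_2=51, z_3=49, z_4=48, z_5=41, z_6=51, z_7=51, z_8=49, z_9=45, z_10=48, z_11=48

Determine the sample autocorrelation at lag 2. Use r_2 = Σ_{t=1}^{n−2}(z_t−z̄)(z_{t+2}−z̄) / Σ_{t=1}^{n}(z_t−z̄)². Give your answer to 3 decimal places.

-0.389

Mean z̄ = (48 + 51 + 49 + 48 + 41 + 51 + 51 + 49 + 45 + 48 + 48)/11 = 48.0909
Numerator Σ_{t=1}^{9}(z_t−z̄)(z_{t+2}−z̄) = -33.8347
Denominator Σ(z_t−z̄)² = 86.9091
r_2 = -33.8347 / 86.9091 = -0.389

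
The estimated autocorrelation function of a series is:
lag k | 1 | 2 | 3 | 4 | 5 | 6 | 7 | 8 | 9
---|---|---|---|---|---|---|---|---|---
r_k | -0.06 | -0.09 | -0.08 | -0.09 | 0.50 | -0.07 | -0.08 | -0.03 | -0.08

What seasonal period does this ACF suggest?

5

The largest autocorrelation is r_5 = 0.50; the remaining lags stay at or below -0.03.
The dominant spike at lag 5 indicates a seasonal period of 5.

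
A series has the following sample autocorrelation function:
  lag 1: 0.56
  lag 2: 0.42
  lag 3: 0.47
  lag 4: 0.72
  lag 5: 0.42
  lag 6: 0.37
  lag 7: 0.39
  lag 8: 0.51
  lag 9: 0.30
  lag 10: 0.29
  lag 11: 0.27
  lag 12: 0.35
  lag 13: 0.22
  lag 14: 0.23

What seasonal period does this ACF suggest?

4

The largest autocorrelation is r_4 = 0.72; the remaining lags stay at or below 0.56. The elevated value at lag 1 (0.56), dropping to 0.42 at lag 2, reflects decaying short-term dependence rather than seasonality.
The dominant spike at lag 4 indicates a seasonal period of 4.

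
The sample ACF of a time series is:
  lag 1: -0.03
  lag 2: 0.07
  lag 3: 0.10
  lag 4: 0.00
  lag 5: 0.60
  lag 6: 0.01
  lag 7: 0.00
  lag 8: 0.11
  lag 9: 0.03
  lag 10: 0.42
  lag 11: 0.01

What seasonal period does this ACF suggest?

The largest autocorrelation is r_5 = 0.60, with a weaker echo at lag 10 (0.42); the remaining lags stay at or below 0.11.
The dominant spike at lag 5 indicates a seasonal period of 5.

5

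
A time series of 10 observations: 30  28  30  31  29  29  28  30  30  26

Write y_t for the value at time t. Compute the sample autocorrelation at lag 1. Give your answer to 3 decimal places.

-0.175

Mean ȳ = (30 + 28 + 30 + 31 + 29 + 29 + 28 + 30 + 30 + 26)/10 = 29.1000
Numerator Σ_{t=1}^{9}(y_t−ȳ)(y_{t+1}−ȳ) = -3.3100
Denominator Σ(y_t−ȳ)² = 18.9000
r_1 = -3.3100 / 18.9000 = -0.175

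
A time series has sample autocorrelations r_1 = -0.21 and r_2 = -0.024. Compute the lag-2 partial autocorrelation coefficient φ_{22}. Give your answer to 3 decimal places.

-0.071

φ_{22} = (r_2 − r_1²) / (1 − r_1²)
r_1² = (-0.21)² = 0.0441
Numerator = -0.024 − 0.0441 = -0.0681; denominator = 1 − 0.0441 = 0.9559
φ_{22} = -0.0681 / 0.9559 = -0.071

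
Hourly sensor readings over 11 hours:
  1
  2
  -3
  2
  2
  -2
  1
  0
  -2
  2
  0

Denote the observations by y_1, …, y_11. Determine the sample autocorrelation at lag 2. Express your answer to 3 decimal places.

-0.252

Mean ȳ = (1 + 2 − 3 + 2 + 2 − 2 + 1 + 0 − 2 + 2 + 0)/11 = 0.2727
Numerator Σ_{t=1}^{9}(y_t−ȳ)(y_{t+2}−ȳ) = -8.6033
Denominator Σ(y_t−ȳ)² = 34.1818
r_2 = -8.6033 / 34.1818 = -0.252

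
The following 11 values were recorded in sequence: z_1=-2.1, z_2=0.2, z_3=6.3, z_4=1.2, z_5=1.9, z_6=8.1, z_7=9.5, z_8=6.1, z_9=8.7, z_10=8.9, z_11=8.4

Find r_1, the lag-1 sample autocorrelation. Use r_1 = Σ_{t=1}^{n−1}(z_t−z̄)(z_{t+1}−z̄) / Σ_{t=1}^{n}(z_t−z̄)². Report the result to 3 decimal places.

0.438

Mean z̄ = (-2.1 + 0.2 + 6.3 + 1.2 + 1.9 + 8.1 + 9.5 + 6.1 + 8.7 + 8.9 + 8.4)/11 = 5.2000
Numerator Σ_{t=1}^{10}(z_t−z̄)(z_{t+1}−z̄) = 74.5100
Denominator Σ(z_t−z̄)² = 170.2800
r_1 = 74.5100 / 170.2800 = 0.438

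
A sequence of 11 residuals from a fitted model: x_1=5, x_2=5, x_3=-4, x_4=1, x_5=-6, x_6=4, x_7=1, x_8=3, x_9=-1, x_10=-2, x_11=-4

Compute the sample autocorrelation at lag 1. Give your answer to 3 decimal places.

Mean x̄ = (5 + 5 − 4 + 1 − 6 + 4 + 1 + 3 − 1 − 2 − 4)/11 = 0.1818
Numerator Σ_{t=1}^{10}(x_t−x̄)(x_{t+1}−x̄) = -15.2149
Denominator Σ(x_t−x̄)² = 149.6364
r_1 = -15.2149 / 149.6364 = -0.102

-0.102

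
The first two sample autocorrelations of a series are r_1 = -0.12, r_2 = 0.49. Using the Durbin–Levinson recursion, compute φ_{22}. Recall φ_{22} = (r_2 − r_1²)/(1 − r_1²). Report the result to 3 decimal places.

0.483

φ_{22} = (r_2 − r_1²) / (1 − r_1²)
r_1² = (-0.12)² = 0.0144
Numerator = 0.49 − 0.0144 = 0.4756; denominator = 1 − 0.0144 = 0.9856
φ_{22} = 0.4756 / 0.9856 = 0.483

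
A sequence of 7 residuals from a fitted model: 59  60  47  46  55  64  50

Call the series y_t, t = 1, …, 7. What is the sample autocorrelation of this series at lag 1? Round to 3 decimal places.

0.017

Mean ȳ = (59 + 60 + 47 + 46 + 55 + 64 + 50)/7 = 54.4286
Deviations from mean: 4.5714, 5.5714, -7.4286, -8.4286, 0.5714, 9.5714, -4.4286
Σ(y_t−ȳ)(y_{t+1}−ȳ) = (25.4694) + (-41.3878) + (62.6122) + (-4.8163) + (5.4694) + (-42.3878) = 4.9592
Denominator Σ(y_t−ȳ)² = 289.7143
r_1 = 4.9592 / 289.7143 = 0.017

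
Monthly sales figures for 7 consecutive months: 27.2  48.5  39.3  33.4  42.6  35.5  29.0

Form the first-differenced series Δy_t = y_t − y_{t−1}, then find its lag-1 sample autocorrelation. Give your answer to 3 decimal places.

First differences Δy: 21.3, -9.2, -5.9, 9.2, -7.1, -6.5
Mean of differences = 0.3000
Numerator Σ(Δy_t−Δȳ)(Δy_{t+1}−Δȳ) = -211.3200
Denominator Σ(Δy_t−Δȳ)² = 749.9000
r_1(Δy) = -211.3200 / 749.9000 = -0.282

-0.282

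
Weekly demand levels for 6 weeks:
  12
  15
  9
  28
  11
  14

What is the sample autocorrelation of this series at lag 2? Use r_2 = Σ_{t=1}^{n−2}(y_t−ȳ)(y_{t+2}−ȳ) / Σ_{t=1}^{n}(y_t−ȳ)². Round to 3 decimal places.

0.130

Mean ȳ = (12 + 15 + 9 + 28 + 11 + 14)/6 = 14.8333
Numerator Σ_{t=1}^{4}(y_t−ȳ)(y_{t+2}−ȳ) = 30.1111
Denominator Σ(y_t−ȳ)² = 230.8333
r_2 = 30.1111 / 230.8333 = 0.130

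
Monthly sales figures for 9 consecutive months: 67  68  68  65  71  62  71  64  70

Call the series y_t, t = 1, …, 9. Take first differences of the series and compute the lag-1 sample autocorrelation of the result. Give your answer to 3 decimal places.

-0.879

First differences Δy: 1, 0, -3, 6, -9, 9, -7, 6
Mean of differences = 0.3750
Numerator Σ(Δy_t−Δȳ)(Δy_{t+1}−Δȳ) = -256.6406
Denominator Σ(Δy_t−Δȳ)² = 291.8750
r_1(Δy) = -256.6406 / 291.8750 = -0.879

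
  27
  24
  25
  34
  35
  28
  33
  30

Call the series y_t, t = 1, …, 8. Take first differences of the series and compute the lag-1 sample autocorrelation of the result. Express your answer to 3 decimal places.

-0.265

First differences Δy: -3, 1, 9, 1, -7, 5, -3
Mean of differences = 0.4286
Numerator Σ(Δy_t−Δȳ)(Δy_{t+1}−Δȳ) = -46.0408
Denominator Σ(Δy_t−Δȳ)² = 173.7143
r_1(Δy) = -46.0408 / 173.7143 = -0.265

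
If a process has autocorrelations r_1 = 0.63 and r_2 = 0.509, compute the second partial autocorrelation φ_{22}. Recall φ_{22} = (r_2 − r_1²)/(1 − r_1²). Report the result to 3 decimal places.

φ_{22} = (r_2 − r_1²) / (1 − r_1²)
r_1² = (0.63)² = 0.3969
Numerator = 0.509 − 0.3969 = 0.1121; denominator = 1 − 0.3969 = 0.6031
φ_{22} = 0.1121 / 0.6031 = 0.186

0.186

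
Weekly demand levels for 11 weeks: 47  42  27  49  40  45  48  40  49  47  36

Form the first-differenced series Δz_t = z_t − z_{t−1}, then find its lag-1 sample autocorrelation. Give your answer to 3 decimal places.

-0.516

First differences Δz: -5, -15, 22, -9, 5, 3, -8, 9, -2, -11
Mean of differences = -1.1000
Numerator Σ(Δz_t−Δz̄)(Δz_{t+1}−Δz̄) = -570.7100
Denominator Σ(Δz_t−Δz̄)² = 1106.9000
r_1(Δz) = -570.7100 / 1106.9000 = -0.516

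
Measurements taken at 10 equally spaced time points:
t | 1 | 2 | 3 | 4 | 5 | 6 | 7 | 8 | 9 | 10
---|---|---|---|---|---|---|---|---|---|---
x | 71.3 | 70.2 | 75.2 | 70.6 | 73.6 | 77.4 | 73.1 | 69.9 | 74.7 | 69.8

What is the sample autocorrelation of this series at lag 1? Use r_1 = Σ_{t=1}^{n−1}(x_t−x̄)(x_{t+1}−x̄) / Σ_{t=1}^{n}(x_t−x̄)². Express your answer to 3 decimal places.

Mean x̄ = (71.3 + 70.2 + 75.2 + 70.6 + 73.6 + 77.4 + 73.1 + 69.9 + 74.7 + 69.8)/10 = 72.5800
Numerator Σ_{t=1}^{9}(x_t−x̄)(x_{t+1}−x̄) = -15.9424
Denominator Σ(x_t−x̄)² = 62.0360
r_1 = -15.9424 / 62.0360 = -0.257

-0.257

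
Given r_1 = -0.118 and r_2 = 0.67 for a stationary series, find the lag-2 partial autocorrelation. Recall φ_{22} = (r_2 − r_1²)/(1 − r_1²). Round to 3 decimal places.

0.665

φ_{22} = (r_2 − r_1²) / (1 − r_1²)
r_1² = (-0.118)² = 0.013924
Numerator = 0.67 − 0.0139 = 0.6561; denominator = 1 − 0.0139 = 0.9861
φ_{22} = 0.6561 / 0.9861 = 0.665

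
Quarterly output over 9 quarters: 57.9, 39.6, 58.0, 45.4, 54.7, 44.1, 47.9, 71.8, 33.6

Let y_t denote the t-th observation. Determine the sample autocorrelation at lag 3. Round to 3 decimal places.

Mean ȳ = (57.9 + 39.6 + 58.0 + 45.4 + 54.7 + 44.1 + 47.9 + 71.8 + 33.6)/9 = 50.3333
Σ(y_t−ȳ)(y_{t+3}−ȳ) = (-37.3289) + (-46.8689) + (-47.7889) + (12.0044) + (93.7378) + (104.3044) = 78.0600
Denominator Σ(y_t−ȳ)² = 1060.2400
r_3 = 78.0600 / 1060.2400 = 0.074

0.074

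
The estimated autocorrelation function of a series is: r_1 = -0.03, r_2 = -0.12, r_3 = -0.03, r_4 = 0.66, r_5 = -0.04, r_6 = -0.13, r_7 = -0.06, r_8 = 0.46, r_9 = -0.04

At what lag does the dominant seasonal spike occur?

The largest autocorrelation is r_4 = 0.66, with a weaker echo at lag 8 (0.46); the remaining lags stay at or below -0.03.
The dominant spike at lag 4 indicates a seasonal period of 4.

4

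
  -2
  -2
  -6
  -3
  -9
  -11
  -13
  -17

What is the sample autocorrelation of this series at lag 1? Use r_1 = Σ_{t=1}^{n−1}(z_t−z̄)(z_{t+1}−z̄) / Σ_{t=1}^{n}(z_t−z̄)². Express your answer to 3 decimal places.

0.532

Mean z̄ = (-2 − 2 − 6 − 3 − 9 − 11 − 13 − 17)/8 = -7.8750
Deviations from mean: 5.8750, 5.8750, 1.8750, 4.8750, -1.1250, -3.1250, -5.1250, -9.1250
Σ(z_t−z̄)(z_{t+1}−z̄) = (34.5156) + (11.0156) + (9.1406) + (-5.4844) + (3.5156) + (16.0156) + (46.7656) = 115.4844
Denominator Σ(z_t−z̄)² = 216.8750
r_1 = 115.4844 / 216.8750 = 0.532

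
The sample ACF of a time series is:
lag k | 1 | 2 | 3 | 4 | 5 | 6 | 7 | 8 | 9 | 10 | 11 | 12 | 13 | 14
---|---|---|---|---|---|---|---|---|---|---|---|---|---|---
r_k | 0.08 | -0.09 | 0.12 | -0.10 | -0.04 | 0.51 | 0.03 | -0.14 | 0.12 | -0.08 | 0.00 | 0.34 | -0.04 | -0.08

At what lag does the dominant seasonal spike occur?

The largest autocorrelation is r_6 = 0.51, with a weaker echo at lag 12 (0.34); the remaining lags stay at or below 0.12.
The dominant spike at lag 6 indicates a seasonal period of 6.

6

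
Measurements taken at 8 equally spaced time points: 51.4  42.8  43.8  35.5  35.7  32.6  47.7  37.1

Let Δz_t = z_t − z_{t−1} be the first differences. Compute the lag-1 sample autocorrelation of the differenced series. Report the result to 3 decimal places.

First differences Δz: -8.6, 1.0, -8.3, 0.2, -3.1, 15.1, -10.6
Mean of differences = -2.0429
Numerator Σ(Δz_t−Δz̄)(Δz_{t+1}−Δz̄) = -220.2133
Denominator Σ(Δz_t−Δz̄)² = 464.6571
r_1(Δz) = -220.2133 / 464.6571 = -0.474

-0.474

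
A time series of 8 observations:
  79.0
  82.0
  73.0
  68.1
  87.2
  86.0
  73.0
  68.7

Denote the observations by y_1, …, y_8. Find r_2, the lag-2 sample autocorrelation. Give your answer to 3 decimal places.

-0.735

Mean ȳ = (79.0 + 82.0 + 73.0 + 68.1 + 87.2 + 86.0 + 73.0 + 68.7)/8 = 77.1250
Deviations from mean: 1.8750, 4.8750, -4.1250, -9.0250, 10.0750, 8.8750, -4.1250, -8.4250
Numerator Σ_{t=1}^{6}(y_t−ȳ)(y_{t+2}−ȳ) = -289.7188
Denominator Σ(y_t−ȳ)² = 394.0150
r_2 = -289.7188 / 394.0150 = -0.735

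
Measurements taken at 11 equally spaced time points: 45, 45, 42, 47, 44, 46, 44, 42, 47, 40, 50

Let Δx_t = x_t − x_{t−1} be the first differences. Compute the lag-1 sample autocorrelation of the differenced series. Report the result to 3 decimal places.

First differences Δx: 0, -3, 5, -3, 2, -2, -2, 5, -7, 10
Mean of differences = 0.5000
Numerator Σ(Δx_t−Δx̄)(Δx_{t+1}−Δx̄) = -148.7500
Denominator Σ(Δx_t−Δx̄)² = 226.5000
r_1(Δx) = -148.7500 / 226.5000 = -0.657

-0.657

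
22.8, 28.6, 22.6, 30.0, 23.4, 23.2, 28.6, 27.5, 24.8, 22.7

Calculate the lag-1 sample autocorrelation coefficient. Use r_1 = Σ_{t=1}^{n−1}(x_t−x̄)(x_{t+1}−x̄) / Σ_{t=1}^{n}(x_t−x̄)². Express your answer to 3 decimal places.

-0.454

Mean x̄ = (22.8 + 28.6 + 22.6 + 30.0 + 23.4 + 23.2 + 28.6 + 27.5 + 24.8 + 22.7)/10 = 25.4200
Numerator Σ_{t=1}^{9}(x_t−x̄)(x_{t+1}−x̄) = -35.0304
Denominator Σ(x_t−x̄)² = 77.1360
r_1 = -35.0304 / 77.1360 = -0.454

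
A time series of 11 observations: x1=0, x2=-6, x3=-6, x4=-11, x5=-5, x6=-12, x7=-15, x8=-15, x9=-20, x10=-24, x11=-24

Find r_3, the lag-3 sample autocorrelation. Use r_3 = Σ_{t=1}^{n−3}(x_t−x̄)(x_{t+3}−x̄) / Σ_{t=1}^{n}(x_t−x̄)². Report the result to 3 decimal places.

Mean x̄ = (0 − 6 − 6 − 11 − 5 − 12 − 15 − 15 − 20 − 24 − 24)/11 = -12.5455
Numerator Σ_{t=1}^{8}(x_t−x̄)(x_{t+3}−x̄) = 102.1983
Denominator Σ(x_t−x̄)² = 632.7273
r_3 = 102.1983 / 632.7273 = 0.162

0.162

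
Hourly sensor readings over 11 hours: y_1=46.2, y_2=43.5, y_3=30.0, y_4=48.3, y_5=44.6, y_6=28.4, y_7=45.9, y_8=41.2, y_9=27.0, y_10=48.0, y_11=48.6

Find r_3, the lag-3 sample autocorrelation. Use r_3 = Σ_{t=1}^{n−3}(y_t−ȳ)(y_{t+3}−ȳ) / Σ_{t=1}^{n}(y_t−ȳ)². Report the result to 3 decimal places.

0.615

Mean ȳ = (46.2 + 43.5 + 30.0 + 48.3 + 44.6 + 28.4 + 45.9 + 41.2 + 27.0 + 48.0 + 48.6)/11 = 41.0636
Numerator Σ_{t=1}^{8}(y_t−ȳ)(y_{t+3}−ȳ) = 434.0415
Denominator Σ(y_t−ȳ)² = 706.0655
r_3 = 434.0415 / 706.0655 = 0.615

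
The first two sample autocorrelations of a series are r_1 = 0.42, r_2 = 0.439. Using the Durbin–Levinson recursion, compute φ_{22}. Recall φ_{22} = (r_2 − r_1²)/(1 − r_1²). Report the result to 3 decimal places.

φ_{22} = (r_2 − r_1²) / (1 − r_1²)
r_1² = (0.42)² = 0.1764
Numerator = 0.439 − 0.1764 = 0.2626; denominator = 1 − 0.1764 = 0.8236
φ_{22} = 0.2626 / 0.8236 = 0.319

0.319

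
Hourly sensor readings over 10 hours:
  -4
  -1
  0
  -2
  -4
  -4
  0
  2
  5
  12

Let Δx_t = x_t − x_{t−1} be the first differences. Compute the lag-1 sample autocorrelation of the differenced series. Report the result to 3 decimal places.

0.387

First differences Δx: 3, 1, -2, -2, 0, 4, 2, 3, 7
Mean of differences = 1.7778
Numerator Σ(Δx_t−Δx̄)(Δx_{t+1}−Δx̄) = 26.1728
Denominator Σ(Δx_t−Δx̄)² = 67.5556
r_1(Δx) = 26.1728 / 67.5556 = 0.387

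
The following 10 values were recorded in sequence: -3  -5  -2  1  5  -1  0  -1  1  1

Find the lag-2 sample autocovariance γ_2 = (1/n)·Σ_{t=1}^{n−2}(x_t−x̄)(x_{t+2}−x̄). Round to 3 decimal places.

-0.952

Mean x̄ = (-3 − 5 − 2 + 1 + 5 − 1 + 0 − 1 + 1 + 1)/10 = -0.4000
Σ_{t=1}^{8}(x_t−x̄)(x_{t+2}−x̄) = -9.5200
γ_2 = -9.5200 / 10 = -0.952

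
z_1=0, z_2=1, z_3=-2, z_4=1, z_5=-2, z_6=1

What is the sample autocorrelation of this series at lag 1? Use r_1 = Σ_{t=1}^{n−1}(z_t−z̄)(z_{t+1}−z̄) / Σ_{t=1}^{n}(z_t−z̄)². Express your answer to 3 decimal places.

-0.772

Mean z̄ = (0 + 1 − 2 + 1 − 2 + 1)/6 = -0.1667
Deviations from mean: 0.1667, 1.1667, -1.8333, 1.1667, -1.8333, 1.1667
Σ(z_t−z̄)(z_{t+1}−z̄) = (0.1944) + (-2.1389) + (-2.1389) + (-2.1389) + (-2.1389) = -8.3611
Denominator Σ(z_t−z̄)² = 10.8333
r_1 = -8.3611 / 10.8333 = -0.772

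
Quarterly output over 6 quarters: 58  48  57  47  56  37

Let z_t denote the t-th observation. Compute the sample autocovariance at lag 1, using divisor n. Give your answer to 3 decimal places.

Mean z̄ = (58 + 48 + 57 + 47 + 56 + 37)/6 = 50.5000
Deviations: 7.5000, -2.5000, 6.5000, -3.5000, 5.5000, -13.5000
Σ_{t=1}^{5}(z_t−z̄)(z_{t+1}−z̄) = -151.2500
γ_1 = -151.2500 / 6 = -25.208

-25.208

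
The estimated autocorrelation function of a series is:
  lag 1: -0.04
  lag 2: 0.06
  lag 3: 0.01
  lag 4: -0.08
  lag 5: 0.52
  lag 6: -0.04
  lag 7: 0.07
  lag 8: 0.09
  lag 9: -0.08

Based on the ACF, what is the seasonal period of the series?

5

The largest autocorrelation is r_5 = 0.52; the remaining lags stay at or below 0.09.
The dominant spike at lag 5 indicates a seasonal period of 5.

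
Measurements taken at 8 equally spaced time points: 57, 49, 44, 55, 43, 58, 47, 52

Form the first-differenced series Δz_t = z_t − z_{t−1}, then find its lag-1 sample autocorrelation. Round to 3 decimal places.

-0.761

First differences Δz: -8, -5, 11, -12, 15, -11, 5
Mean of differences = -0.7143
Numerator Σ(Δz_t−Δz̄)(Δz_{t+1}−Δz̄) = -548.9388
Denominator Σ(Δz_t−Δz̄)² = 721.4286
r_1(Δz) = -548.9388 / 721.4286 = -0.761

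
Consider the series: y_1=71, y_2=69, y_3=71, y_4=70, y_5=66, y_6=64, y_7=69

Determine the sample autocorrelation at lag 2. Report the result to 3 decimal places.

-0.177

Mean ȳ = (71 + 69 + 71 + 70 + 66 + 64 + 69)/7 = 68.5714
Σ(y_t−ȳ)(y_{t+2}−ȳ) = (5.8980) + (0.6122) + (-6.2449) + (-6.5306) + (-1.1020) = -7.3673
Denominator Σ(y_t−ȳ)² = 41.7143
r_2 = -7.3673 / 41.7143 = -0.177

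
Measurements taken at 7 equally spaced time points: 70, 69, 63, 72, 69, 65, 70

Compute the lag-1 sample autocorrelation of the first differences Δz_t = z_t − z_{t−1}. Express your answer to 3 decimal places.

First differences Δz: -1, -6, 9, -3, -4, 5
Mean of differences = 0.0000
Numerator Σ(Δz_t−Δz̄)(Δz_{t+1}−Δz̄) = -83.0000
Denominator Σ(Δz_t−Δz̄)² = 168.0000
r_1(Δz) = -83.0000 / 168.0000 = -0.494

-0.494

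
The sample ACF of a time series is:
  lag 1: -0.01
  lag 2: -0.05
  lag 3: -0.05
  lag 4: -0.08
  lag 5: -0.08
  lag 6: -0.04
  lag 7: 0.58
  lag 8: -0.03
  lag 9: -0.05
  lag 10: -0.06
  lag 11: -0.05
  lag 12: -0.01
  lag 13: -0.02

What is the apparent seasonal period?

7

The largest autocorrelation is r_7 = 0.58; the remaining lags stay at or below -0.01.
The dominant spike at lag 7 indicates a seasonal period of 7.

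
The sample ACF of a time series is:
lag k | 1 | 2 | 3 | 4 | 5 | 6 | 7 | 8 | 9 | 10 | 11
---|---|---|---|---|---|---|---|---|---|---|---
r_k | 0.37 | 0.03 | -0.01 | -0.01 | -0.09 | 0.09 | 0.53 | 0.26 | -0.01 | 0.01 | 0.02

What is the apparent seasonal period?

The largest autocorrelation is r_7 = 0.53; the remaining lags stay at or below 0.37. The elevated value at lag 1 (0.37), dropping to 0.03 at lag 2, reflects decaying short-term dependence rather than seasonality.
The dominant spike at lag 7 indicates a seasonal period of 7.

7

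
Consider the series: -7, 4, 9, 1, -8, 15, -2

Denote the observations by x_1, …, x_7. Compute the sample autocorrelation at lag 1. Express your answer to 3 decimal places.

-0.429

Mean x̄ = (-7 + 4 + 9 + 1 − 8 + 15 − 2)/7 = 1.7143
Σ(x_t−x̄)(x_{t+1}−x̄) = (-19.9184) + (16.6531) + (-5.2041) + (6.9388) + (-129.0612) + (-49.3469) = -179.9388
Denominator Σ(x_t−x̄)² = 419.4286
r_1 = -179.9388 / 419.4286 = -0.429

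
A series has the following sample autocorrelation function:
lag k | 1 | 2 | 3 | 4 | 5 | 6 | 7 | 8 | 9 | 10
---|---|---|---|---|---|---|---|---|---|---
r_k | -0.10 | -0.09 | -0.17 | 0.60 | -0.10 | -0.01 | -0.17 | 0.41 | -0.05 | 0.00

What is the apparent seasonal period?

The largest autocorrelation is r_4 = 0.60, with a weaker echo at lag 8 (0.41); the remaining lags stay at or below 0.00.
The dominant spike at lag 4 indicates a seasonal period of 4.

4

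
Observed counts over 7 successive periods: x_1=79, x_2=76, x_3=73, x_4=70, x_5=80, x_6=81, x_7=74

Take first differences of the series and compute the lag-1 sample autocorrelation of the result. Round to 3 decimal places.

First differences Δx: -3, -3, -3, 10, 1, -7
Mean of differences = -0.8333
Numerator Σ(Δx_t−Δx̄)(Δx_{t+1}−Δx̄) = -5.5278
Denominator Σ(Δx_t−Δx̄)² = 172.8333
r_1(Δx) = -5.5278 / 172.8333 = -0.032

-0.032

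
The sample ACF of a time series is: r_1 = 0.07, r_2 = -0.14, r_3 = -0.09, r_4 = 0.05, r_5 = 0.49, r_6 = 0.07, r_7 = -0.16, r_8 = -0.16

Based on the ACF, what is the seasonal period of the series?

The largest autocorrelation is r_5 = 0.49; the remaining lags stay at or below 0.07.
The dominant spike at lag 5 indicates a seasonal period of 5.

5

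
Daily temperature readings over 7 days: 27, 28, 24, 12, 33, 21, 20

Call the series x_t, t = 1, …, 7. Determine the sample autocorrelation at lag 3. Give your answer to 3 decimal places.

Mean x̄ = (27 + 28 + 24 + 12 + 33 + 21 + 20)/7 = 23.5714
Deviations from mean: 3.4286, 4.4286, 0.4286, -11.5714, 9.4286, -2.5714, -3.5714
Numerator Σ_{t=1}^{4}(x_t−x̄)(x_{t+3}−x̄) = 42.3061
Denominator Σ(x_t−x̄)² = 273.7143
r_3 = 42.3061 / 273.7143 = 0.155

0.155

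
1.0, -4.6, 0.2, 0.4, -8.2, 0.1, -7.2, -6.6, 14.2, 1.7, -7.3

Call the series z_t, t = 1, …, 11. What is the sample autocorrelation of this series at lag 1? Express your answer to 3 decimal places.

-0.147

Mean z̄ = (1.0 − 4.6 + 0.2 + 0.4 − 8.2 + 0.1 − 7.2 − 6.6 + 14.2 + 1.7 − 7.3)/11 = -1.4818
Numerator Σ_{t=1}^{10}(z_t−z̄)(z_{t+1}−z̄) = -61.7440
Denominator Σ(z_t−z̄)² = 418.6764
r_1 = -61.7440 / 418.6764 = -0.147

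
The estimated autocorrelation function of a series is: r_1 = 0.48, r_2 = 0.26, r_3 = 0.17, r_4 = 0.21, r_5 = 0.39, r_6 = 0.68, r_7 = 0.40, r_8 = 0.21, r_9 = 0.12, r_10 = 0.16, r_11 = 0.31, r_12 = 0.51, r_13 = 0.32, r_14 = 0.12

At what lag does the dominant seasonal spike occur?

The largest autocorrelation is r_6 = 0.68, with a weaker echo at lag 12 (0.51); the remaining lags stay at or below 0.48. The elevated value at lag 1 (0.48), dropping to 0.26 at lag 2, reflects decaying short-term dependence rather than seasonality.
The dominant spike at lag 6 indicates a seasonal period of 6.

6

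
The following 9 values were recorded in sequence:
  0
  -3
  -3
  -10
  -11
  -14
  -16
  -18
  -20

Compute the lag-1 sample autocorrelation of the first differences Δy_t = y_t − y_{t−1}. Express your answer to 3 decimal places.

-0.658

First differences Δy: -3, 0, -7, -1, -3, -2, -2, -2
Mean of differences = -2.5000
Numerator Σ(Δy_t−Δȳ)(Δy_{t+1}−Δȳ) = -19.7500
Denominator Σ(Δy_t−Δȳ)² = 30.0000
r_1(Δy) = -19.7500 / 30.0000 = -0.658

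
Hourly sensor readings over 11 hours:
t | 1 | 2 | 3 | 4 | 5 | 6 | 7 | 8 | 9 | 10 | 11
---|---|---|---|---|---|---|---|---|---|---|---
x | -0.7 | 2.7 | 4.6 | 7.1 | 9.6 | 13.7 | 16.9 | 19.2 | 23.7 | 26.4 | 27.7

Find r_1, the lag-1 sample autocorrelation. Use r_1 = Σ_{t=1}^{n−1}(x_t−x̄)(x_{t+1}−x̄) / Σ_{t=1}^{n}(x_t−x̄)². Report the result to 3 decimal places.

Mean x̄ = (-0.7 + 2.7 + 4.6 + 7.1 + 9.6 + 13.7 + 16.9 + 19.2 + 23.7 + 26.4 + 27.7)/11 = 13.7182
Numerator Σ_{t=1}^{10}(x_t−x̄)(x_{t+1}−x̄) = 723.0088
Denominator Σ(x_t−x̄)² = 969.3164
r_1 = 723.0088 / 969.3164 = 0.746

0.746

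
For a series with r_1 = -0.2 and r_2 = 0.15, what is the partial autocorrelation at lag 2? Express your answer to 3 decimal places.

0.115

φ_{22} = (r_2 − r_1²) / (1 − r_1²)
r_1² = (-0.2)² = 0.04
Numerator = 0.15 − 0.0400 = 0.1100; denominator = 1 − 0.0400 = 0.9600
φ_{22} = 0.1100 / 0.9600 = 0.115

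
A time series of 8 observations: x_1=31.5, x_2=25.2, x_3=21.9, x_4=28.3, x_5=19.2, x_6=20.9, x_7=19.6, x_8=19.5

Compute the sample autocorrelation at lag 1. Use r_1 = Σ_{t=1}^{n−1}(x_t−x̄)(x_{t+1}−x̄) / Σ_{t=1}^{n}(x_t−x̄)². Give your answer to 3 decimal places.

0.121

Mean x̄ = (31.5 + 25.2 + 21.9 + 28.3 + 19.2 + 20.9 + 19.6 + 19.5)/8 = 23.2625
Deviations from mean: 8.2375, 1.9375, -1.3625, 5.0375, -4.0625, -2.3625, -3.6625, -3.7625
Σ(x_t−x̄)(x_{t+1}−x̄) = (15.9602) + (-2.6398) + (-6.8636) + (-20.4648) + (9.5977) + (8.6527) + (13.7802) = 18.0223
Denominator Σ(x_t−x̄)² = 148.4988
r_1 = 18.0223 / 148.4988 = 0.121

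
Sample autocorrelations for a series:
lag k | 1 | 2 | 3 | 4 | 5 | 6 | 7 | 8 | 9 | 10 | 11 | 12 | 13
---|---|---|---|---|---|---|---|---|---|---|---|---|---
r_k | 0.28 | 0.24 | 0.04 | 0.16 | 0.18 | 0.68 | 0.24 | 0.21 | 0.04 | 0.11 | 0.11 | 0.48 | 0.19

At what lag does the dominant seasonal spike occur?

The largest autocorrelation is r_6 = 0.68, with a weaker echo at lag 12 (0.48); the remaining lags stay at or below 0.28. The elevated value at lag 1 (0.28), dropping to 0.24 at lag 2, reflects decaying short-term dependence rather than seasonality.
The dominant spike at lag 6 indicates a seasonal period of 6.

6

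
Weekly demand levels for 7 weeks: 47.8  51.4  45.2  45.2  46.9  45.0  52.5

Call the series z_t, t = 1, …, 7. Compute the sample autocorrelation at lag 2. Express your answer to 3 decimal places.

-0.079

Mean z̄ = (47.8 + 51.4 + 45.2 + 45.2 + 46.9 + 45.0 + 52.5)/7 = 47.7143
Deviations from mean: 0.0857, 3.6857, -2.5143, -2.5143, -0.8143, -2.7143, 4.7857
Σ(z_t−z̄)(z_{t+2}−z̄) = (-0.2155) + (-9.2669) + (2.0473) + (6.8245) + (-3.8969) = -4.5076
Denominator Σ(z_t−z̄)² = 57.1686
r_2 = -4.5076 / 57.1686 = -0.079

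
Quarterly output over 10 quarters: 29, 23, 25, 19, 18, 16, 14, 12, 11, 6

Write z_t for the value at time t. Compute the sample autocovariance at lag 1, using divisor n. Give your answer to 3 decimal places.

25.031

Mean z̄ = (29 + 23 + 25 + 19 + 18 + 16 + 14 + 12 + 11 + 6)/10 = 17.3000
Σ_{t=1}^{9}(z_t−z̄)(z_{t+1}−z̄) = 250.3100
γ_1 = 250.3100 / 10 = 25.031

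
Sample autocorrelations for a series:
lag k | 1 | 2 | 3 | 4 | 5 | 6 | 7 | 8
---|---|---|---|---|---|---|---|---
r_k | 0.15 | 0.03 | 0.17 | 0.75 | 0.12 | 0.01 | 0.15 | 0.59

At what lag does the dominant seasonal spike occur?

The largest autocorrelation is r_4 = 0.75, with a weaker echo at lag 8 (0.59); the remaining lags stay at or below 0.17.
The dominant spike at lag 4 indicates a seasonal period of 4.

4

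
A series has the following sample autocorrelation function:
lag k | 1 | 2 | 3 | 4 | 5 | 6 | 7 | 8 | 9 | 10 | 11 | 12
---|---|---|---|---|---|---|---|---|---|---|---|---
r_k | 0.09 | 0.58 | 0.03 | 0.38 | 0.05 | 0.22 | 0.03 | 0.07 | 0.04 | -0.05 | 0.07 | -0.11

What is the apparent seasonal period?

2

The largest autocorrelation is r_2 = 0.58, with weaker echoes at lags 4 (0.38) and 6 (0.22); the remaining lags stay at or below 0.09.
The dominant spike at lag 2 indicates a seasonal period of 2.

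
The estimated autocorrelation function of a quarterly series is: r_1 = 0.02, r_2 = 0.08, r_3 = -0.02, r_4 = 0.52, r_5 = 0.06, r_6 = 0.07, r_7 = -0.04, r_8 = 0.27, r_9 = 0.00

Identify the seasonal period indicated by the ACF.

4

The largest autocorrelation is r_4 = 0.52, with a weaker echo at lag 8 (0.27); the remaining lags stay at or below 0.08.
The dominant spike at lag 4 indicates a seasonal period of 4.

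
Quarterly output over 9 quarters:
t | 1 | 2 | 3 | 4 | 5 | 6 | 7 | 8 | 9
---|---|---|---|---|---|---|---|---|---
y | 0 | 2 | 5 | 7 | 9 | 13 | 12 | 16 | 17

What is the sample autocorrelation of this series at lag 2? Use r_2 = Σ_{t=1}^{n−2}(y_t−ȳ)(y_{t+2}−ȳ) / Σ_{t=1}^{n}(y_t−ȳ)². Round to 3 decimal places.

0.326

Mean ȳ = (0 + 2 + 5 + 7 + 9 + 13 + 12 + 16 + 17)/9 = 9.0000
Σ(y_t−ȳ)(y_{t+2}−ȳ) = (36.0000) + (14.0000) + (0.0000) + (-8.0000) + (0.0000) + (28.0000) + (24.0000) = 94.0000
Denominator Σ(y_t−ȳ)² = 288.0000
r_2 = 94.0000 / 288.0000 = 0.326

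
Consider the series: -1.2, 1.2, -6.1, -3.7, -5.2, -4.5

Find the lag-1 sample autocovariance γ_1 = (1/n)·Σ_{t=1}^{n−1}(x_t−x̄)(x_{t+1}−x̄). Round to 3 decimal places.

0.173

Mean x̄ = (-1.2 + 1.2 − 6.1 − 3.7 − 5.2 − 4.5)/6 = -3.2500
Σ_{t=1}^{5}(x_t−x̄)(x_{t+1}−x̄) = 1.0375
γ_1 = 1.0375 / 6 = 0.173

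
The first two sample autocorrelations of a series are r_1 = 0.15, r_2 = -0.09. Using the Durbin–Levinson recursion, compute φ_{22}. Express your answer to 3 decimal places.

φ_{22} = (r_2 − r_1²) / (1 − r_1²)
r_1² = (0.15)² = 0.0225
Numerator = -0.09 − 0.0225 = -0.1125; denominator = 1 − 0.0225 = 0.9775
φ_{22} = -0.1125 / 0.9775 = -0.115

-0.115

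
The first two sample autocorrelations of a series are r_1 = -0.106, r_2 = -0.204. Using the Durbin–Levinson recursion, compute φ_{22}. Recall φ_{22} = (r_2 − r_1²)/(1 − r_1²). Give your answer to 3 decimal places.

φ_{22} = (r_2 − r_1²) / (1 − r_1²)
r_1² = (-0.106)² = 0.011236
Numerator = -0.204 − 0.0112 = -0.2152; denominator = 1 − 0.0112 = 0.9888
φ_{22} = -0.2152 / 0.9888 = -0.218

-0.218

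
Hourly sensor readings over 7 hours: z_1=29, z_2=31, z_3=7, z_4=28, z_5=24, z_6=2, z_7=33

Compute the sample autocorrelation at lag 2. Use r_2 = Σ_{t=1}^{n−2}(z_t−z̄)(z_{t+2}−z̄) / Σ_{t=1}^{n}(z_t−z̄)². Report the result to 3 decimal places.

Mean z̄ = (29 + 31 + 7 + 28 + 24 + 2 + 33)/7 = 22.0000
Σ(z_t−z̄)(z_{t+2}−z̄) = (-105.0000) + (54.0000) + (-30.0000) + (-120.0000) + (22.0000) = -179.0000
Denominator Σ(z_t−z̄)² = 916.0000
r_2 = -179.0000 / 916.0000 = -0.195

-0.195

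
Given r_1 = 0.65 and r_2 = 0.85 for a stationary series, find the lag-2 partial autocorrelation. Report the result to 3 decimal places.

φ_{22} = (r_2 − r_1²) / (1 − r_1²)
r_1² = (0.65)² = 0.4225
Numerator = 0.85 − 0.4225 = 0.4275; denominator = 1 − 0.4225 = 0.5775
φ_{22} = 0.4275 / 0.5775 = 0.740

0.740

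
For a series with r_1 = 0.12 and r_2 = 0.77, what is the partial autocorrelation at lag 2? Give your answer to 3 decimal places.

φ_{22} = (r_2 − r_1²) / (1 − r_1²)
r_1² = (0.12)² = 0.0144
Numerator = 0.77 − 0.0144 = 0.7556; denominator = 1 − 0.0144 = 0.9856
φ_{22} = 0.7556 / 0.9856 = 0.767

0.767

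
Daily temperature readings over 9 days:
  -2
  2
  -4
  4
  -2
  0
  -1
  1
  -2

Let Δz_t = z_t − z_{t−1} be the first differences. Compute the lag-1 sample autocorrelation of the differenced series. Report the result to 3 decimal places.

-0.835

First differences Δz: 4, -6, 8, -6, 2, -1, 2, -3
Mean of differences = 0.0000
Numerator Σ(Δz_t−Δz̄)(Δz_{t+1}−Δz̄) = -142.0000
Denominator Σ(Δz_t−Δz̄)² = 170.0000
r_1(Δz) = -142.0000 / 170.0000 = -0.835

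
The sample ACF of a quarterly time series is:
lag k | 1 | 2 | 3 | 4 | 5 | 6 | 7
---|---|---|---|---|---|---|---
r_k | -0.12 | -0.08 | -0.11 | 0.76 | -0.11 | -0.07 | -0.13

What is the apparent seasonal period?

The largest autocorrelation is r_4 = 0.76; the remaining lags stay at or below -0.07.
The dominant spike at lag 4 indicates a seasonal period of 4.

4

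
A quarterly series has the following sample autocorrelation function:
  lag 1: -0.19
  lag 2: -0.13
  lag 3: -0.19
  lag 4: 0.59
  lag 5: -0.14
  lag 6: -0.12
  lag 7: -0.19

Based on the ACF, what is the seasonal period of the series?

4

The largest autocorrelation is r_4 = 0.59; the remaining lags stay at or below -0.12.
The dominant spike at lag 4 indicates a seasonal period of 4.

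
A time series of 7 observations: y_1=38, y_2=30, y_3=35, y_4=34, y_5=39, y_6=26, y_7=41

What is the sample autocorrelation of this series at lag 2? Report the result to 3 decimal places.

0.231

Mean ȳ = (38 + 30 + 35 + 34 + 39 + 26 + 41)/7 = 34.7143
Deviations from mean: 3.2857, -4.7143, 0.2857, -0.7143, 4.2857, -8.7143, 6.2857
Σ(y_t−ȳ)(y_{t+2}−ȳ) = (0.9388) + (3.3673) + (1.2245) + (6.2245) + (26.9388) = 38.6939
Denominator Σ(y_t−ȳ)² = 167.4286
r_2 = 38.6939 / 167.4286 = 0.231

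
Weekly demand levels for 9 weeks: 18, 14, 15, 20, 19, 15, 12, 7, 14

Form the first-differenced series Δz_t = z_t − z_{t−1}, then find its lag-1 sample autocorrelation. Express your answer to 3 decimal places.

-0.084

First differences Δz: -4, 1, 5, -1, -4, -3, -5, 7
Mean of differences = -0.5000
Numerator Σ(Δz_t−Δz̄)(Δz_{t+1}−Δz̄) = -11.7500
Denominator Σ(Δz_t−Δz̄)² = 140.0000
r_1(Δz) = -11.7500 / 140.0000 = -0.084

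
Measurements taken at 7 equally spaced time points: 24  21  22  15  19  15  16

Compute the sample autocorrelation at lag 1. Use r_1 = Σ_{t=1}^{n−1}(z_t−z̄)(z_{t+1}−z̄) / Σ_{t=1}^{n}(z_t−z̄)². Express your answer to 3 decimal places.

0.197

Mean z̄ = (24 + 21 + 22 + 15 + 19 + 15 + 16)/7 = 18.8571
Σ(z_t−z̄)(z_{t+1}−z̄) = (11.0204) + (6.7347) + (-12.1224) + (-0.5510) + (-0.5510) + (11.0204) = 15.5510
Denominator Σ(z_t−z̄)² = 78.8571
r_1 = 15.5510 / 78.8571 = 0.197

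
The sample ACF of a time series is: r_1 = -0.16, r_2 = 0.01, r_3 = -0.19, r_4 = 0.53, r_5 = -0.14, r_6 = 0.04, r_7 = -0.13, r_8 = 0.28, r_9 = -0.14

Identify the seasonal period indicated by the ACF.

The largest autocorrelation is r_4 = 0.53, with a weaker echo at lag 8 (0.28); the remaining lags stay at or below 0.04.
The dominant spike at lag 4 indicates a seasonal period of 4.

4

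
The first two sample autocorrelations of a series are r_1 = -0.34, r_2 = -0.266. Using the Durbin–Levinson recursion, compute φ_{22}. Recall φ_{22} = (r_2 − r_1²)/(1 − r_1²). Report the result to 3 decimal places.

φ_{22} = (r_2 − r_1²) / (1 − r_1²)
r_1² = (-0.34)² = 0.1156
Numerator = -0.266 − 0.1156 = -0.3816; denominator = 1 − 0.1156 = 0.8844
φ_{22} = -0.3816 / 0.8844 = -0.431

-0.431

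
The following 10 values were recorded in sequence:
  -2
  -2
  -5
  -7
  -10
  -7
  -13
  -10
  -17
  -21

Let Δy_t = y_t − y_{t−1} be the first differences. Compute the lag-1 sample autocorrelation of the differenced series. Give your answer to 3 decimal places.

-0.616

First differences Δy: 0, -3, -2, -3, 3, -6, 3, -7, -4
Mean of differences = -2.1111
Numerator Σ(Δy_t−Δȳ)(Δy_{t+1}−Δȳ) = -62.1235
Denominator Σ(Δy_t−Δȳ)² = 100.8889
r_1(Δy) = -62.1235 / 100.8889 = -0.616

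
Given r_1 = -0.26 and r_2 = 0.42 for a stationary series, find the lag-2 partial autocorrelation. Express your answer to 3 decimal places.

φ_{22} = (r_2 − r_1²) / (1 − r_1²)
r_1² = (-0.26)² = 0.0676
Numerator = 0.42 − 0.0676 = 0.3524; denominator = 1 − 0.0676 = 0.9324
φ_{22} = 0.3524 / 0.9324 = 0.378

0.378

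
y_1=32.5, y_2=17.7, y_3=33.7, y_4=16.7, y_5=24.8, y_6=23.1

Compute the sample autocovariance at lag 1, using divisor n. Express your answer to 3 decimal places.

Mean ȳ = (32.5 + 17.7 + 33.7 + 16.7 + 24.8 + 23.1)/6 = 24.7500
Σ_{t=1}^{5}(y_t−ȳ)(y_{t+1}−ȳ) = -190.2675
γ_1 = -190.2675 / 6 = -31.711

-31.711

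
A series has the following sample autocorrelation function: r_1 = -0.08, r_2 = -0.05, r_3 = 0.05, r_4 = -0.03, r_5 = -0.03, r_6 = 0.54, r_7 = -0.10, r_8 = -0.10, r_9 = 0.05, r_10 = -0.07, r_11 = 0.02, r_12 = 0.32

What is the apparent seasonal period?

The largest autocorrelation is r_6 = 0.54, with a weaker echo at lag 12 (0.32); the remaining lags stay at or below 0.05.
The dominant spike at lag 6 indicates a seasonal period of 6.

6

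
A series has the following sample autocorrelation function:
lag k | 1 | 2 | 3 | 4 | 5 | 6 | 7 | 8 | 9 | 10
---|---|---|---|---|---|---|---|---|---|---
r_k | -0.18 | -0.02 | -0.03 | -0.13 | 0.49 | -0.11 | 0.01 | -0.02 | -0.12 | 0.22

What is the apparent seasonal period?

5

The largest autocorrelation is r_5 = 0.49, with a weaker echo at lag 10 (0.22); the remaining lags stay at or below 0.01.
The dominant spike at lag 5 indicates a seasonal period of 5.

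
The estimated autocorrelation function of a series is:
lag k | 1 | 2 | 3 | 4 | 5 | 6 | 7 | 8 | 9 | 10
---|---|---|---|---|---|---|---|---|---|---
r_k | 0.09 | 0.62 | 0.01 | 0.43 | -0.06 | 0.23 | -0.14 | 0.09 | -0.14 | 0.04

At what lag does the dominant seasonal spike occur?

The largest autocorrelation is r_2 = 0.62, with weaker echoes at lags 4 (0.43) and 6 (0.23); the remaining lags stay at or below 0.09.
The dominant spike at lag 2 indicates a seasonal period of 2.

2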